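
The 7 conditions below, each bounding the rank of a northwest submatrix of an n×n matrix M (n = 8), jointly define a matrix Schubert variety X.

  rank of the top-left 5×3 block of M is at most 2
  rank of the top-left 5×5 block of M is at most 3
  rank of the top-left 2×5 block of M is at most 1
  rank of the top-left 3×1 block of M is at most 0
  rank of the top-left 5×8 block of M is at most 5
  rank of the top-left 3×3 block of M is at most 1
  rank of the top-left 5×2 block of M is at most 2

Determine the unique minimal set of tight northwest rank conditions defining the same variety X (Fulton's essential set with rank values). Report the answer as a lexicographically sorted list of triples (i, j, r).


Rank table r_w(8×8) implied by the 7 constraints:

  0  1  1  1  1  1  1  1
  0  1  1  1  1  2  2  2
  0  1  1  2  2  3  3  3
  1  2  2  3  3  4  4  4
  1  2  2  3  3  4  5  5
  1  2  3  4  4  5  6  6
  1  2  3  4  5  6  7  7
  1  2  3  4  5  6  7  8

the unique w with this rank table is (2, 6, 4, 1, 7, 3, 5, 8).

|D(w)|=9, |Ess(w)|=5:

[(2, 5, 1), (3, 1, 0), (3, 3, 1), (5, 3, 2), (5, 5, 3)]


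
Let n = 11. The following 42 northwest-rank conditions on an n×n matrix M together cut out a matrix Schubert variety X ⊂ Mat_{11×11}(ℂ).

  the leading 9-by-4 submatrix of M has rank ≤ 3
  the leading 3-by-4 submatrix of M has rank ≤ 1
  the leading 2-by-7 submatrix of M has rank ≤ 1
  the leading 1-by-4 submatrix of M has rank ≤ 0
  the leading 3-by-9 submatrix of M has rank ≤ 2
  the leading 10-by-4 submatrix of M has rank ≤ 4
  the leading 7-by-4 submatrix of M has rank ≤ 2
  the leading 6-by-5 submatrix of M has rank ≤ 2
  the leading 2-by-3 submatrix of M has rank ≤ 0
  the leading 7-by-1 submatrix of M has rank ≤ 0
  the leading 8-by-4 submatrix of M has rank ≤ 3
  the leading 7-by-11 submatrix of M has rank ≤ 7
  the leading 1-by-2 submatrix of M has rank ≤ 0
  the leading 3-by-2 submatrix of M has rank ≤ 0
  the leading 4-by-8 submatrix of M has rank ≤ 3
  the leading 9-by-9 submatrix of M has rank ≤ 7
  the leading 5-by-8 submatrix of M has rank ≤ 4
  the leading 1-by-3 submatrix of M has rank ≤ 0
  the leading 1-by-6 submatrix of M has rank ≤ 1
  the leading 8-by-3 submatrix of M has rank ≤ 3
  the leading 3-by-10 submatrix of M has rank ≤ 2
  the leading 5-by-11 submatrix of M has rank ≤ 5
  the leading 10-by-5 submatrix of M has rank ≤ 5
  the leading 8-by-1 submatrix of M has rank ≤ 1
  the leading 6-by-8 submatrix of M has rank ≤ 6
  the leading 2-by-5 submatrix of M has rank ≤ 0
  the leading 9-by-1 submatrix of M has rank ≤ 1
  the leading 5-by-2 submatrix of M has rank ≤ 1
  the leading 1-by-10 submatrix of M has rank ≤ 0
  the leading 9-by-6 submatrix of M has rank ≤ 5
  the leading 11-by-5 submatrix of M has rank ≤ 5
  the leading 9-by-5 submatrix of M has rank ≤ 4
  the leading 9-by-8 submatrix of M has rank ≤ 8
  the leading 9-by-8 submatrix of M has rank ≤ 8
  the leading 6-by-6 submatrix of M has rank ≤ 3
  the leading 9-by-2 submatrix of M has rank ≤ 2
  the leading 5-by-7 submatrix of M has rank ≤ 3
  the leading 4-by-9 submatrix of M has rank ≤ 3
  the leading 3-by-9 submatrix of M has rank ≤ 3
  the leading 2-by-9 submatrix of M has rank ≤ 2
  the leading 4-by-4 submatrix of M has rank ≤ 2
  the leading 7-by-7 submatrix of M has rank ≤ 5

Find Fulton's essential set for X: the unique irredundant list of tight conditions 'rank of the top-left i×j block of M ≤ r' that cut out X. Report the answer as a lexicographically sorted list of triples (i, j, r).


Reconstructing r_w from the 42 given conditions:

  R[1]: 0  0  0  0  0  0  0  0  0  0  1
  R[2]: 0  0  0  0  0  1  1  1  1  1  2
  R[3]: 0  0  1  1  1  2  2  2  2  2  3
  R[4]: 0  1  2  2  2  3  3  3  3  3  4
  R[5]: 0  1  2  2  2  3  3  4  4  4  5
  R[6]: 0  1  2  2  2  3  4  5  5  5  6
  R[7]: 0  1  2  2  3  4  5  6  6  6  7
  R[8]: 1  2  3  3  4  5  6  7  7  7  8
  R[9]: 1  2  3  3  4  5  6  7  7  8  9
  R[10]: 1  2  3  4  5  6  7  8  8  9  10
  R[11]: 1  2  3  4  5  6  7  8  9  10  11

second differences of R give the permutation w = (11, 6, 3, 2, 8, 7, 5, 1, 10, 4, 9).

|D(w)|=29, |Ess(w)|=9:

[(1, 10, 0), (2, 5, 0), (3, 2, 0), (5, 7, 3), (6, 5, 2), (7, 1, 0), (7, 4, 2), (9, 4, 3), (9, 9, 7)]


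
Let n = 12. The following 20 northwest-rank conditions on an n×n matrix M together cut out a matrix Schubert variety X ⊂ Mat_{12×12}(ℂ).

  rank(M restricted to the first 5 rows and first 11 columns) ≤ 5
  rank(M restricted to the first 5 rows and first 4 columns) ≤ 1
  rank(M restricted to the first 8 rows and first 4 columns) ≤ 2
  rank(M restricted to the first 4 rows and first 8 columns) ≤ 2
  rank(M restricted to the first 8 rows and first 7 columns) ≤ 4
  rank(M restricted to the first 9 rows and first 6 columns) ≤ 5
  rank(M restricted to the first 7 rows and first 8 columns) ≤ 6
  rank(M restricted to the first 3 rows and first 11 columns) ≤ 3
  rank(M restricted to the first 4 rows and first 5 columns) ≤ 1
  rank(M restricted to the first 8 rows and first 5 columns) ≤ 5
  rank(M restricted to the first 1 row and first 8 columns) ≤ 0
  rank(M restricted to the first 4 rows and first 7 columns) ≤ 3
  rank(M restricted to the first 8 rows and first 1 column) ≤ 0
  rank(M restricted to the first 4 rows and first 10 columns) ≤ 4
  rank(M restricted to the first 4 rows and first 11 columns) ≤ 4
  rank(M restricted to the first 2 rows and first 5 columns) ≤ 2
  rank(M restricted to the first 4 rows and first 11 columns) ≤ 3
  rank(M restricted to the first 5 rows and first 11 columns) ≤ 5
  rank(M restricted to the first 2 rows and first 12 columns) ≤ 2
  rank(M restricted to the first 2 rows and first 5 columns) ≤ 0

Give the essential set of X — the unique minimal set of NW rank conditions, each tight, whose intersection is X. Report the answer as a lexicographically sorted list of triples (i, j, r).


The tightest implied rank at each (i,j), from the 20 conditions:

  0 0 0 0 0 0 0 0 1 1 1 1
  0 0 0 0 0 1 1 1 2 2 2 2
  0 1 1 1 1 2 2 2 3 3 3 3
  0 1 1 1 1 2 2 2 3 3 3 4
  0 1 1 1 2 3 3 3 4 4 4 5
  0 1 2 2 3 4 4 4 5 5 5 6
  0 1 2 2 3 4 4 5 6 6 6 7
  0 1 2 2 3 4 4 5 6 7 7 8
  1 2 3 3 4 5 5 6 7 8 8 9
  1 2 3 4 5 6 6 7 8 9 9 10
  1 2 3 4 5 6 7 8 9 10 10 11
  1 2 3 4 5 6 7 8 9 10 11 12

the unique w with this rank table is (9, 6, 2, 12, 5, 3, 8, 10, 1, 4, 7, 11).

|D(w)|=32, |Ess(w)|=9:

[(1, 8, 0), (2, 5, 0), (4, 5, 1), (4, 8, 2), (4, 11, 3), (5, 4, 1), (8, 1, 0), (8, 4, 2), (8, 7, 4)]


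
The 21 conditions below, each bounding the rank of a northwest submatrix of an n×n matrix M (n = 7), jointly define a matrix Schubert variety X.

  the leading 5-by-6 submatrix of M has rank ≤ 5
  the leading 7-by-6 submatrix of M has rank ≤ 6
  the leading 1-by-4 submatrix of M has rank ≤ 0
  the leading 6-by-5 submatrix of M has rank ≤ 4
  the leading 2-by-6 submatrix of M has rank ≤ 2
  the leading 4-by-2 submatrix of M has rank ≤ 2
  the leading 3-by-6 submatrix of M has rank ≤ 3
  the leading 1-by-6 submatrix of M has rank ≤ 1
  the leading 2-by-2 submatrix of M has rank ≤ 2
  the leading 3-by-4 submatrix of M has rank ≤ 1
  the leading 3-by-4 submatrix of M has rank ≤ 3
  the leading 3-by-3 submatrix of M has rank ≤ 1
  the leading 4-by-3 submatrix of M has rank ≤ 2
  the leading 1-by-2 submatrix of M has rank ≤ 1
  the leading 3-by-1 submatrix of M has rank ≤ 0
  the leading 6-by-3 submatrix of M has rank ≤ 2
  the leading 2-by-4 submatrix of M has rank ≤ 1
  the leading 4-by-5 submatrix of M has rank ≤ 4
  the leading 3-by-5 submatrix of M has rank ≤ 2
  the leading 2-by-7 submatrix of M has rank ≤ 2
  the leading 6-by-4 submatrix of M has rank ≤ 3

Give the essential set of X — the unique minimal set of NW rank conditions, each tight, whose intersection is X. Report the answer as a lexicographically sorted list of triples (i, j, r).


Rank table r_w(7×7) implied by the 21 constraints:

  i=1: 0  0  0  0  1  1  1
  i=2: 0  1  1  1  2  2  2
  i=3: 0  1  1  1  2  3  3
  i=4: 1  2  2  2  3  4  4
  i=5: 1  2  2  3  4  5  5
  i=6: 1  2  2  3  4  5  6
  i=7: 1  2  3  4  5  6  7

the unique w with this rank table is (5, 2, 6, 1, 4, 7, 3).

|D(w)|=10, |Ess(w)|=4:

[(1, 4, 0), (3, 1, 0), (3, 4, 1), (6, 3, 2)]


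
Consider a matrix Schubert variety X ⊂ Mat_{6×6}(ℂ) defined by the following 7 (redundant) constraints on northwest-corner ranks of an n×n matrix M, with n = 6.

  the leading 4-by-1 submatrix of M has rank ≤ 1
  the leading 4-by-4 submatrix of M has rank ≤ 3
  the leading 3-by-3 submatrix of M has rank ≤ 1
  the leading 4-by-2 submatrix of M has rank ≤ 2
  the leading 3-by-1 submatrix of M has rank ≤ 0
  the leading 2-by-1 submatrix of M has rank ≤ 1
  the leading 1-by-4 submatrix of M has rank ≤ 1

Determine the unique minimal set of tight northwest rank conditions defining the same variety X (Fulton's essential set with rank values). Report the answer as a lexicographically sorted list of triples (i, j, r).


Propagating the 7 rank bounds to every northwest block:

  R[1]: 0 | 1 | 1 | 1 | 1 | 1
  R[2]: 0 | 1 | 1 | 2 | 2 | 2
  R[3]: 0 | 1 | 1 | 2 | 3 | 3
  R[4]: 1 | 2 | 2 | 3 | 4 | 4
  R[5]: 1 | 2 | 3 | 4 | 5 | 5
  R[6]: 1 | 2 | 3 | 4 | 5 | 6

reading off 1-entries of Δ²R: w = (2, 4, 5, 1, 3, 6).

ℓ(w)=5; the 2 essential cells (i,j,r):

[(3, 1, 0), (3, 3, 1)]


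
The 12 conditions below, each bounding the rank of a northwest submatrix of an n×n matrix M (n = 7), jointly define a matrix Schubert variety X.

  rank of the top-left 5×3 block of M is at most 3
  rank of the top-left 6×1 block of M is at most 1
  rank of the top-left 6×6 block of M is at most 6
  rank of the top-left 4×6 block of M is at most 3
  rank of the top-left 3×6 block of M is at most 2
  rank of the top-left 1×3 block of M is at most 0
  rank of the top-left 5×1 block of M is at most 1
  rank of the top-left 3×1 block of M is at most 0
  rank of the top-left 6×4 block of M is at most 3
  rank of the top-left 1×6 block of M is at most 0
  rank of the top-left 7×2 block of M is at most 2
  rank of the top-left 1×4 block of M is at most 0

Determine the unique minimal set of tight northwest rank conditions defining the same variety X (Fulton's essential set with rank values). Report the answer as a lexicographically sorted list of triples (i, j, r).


Recovering R(i,j) via the rank-extension bound from the 12 conditions:

  row 1: 0 0 0 0 0 0 1
  row 2: 0 1 1 1 1 1 2
  row 3: 0 1 2 2 2 2 3
  row 4: 1 2 3 3 3 3 4
  row 5: 1 2 3 3 4 4 5
  row 6: 1 2 3 3 4 5 6
  row 7: 1 2 3 4 5 6 7

reading off 1-entries of Δ²R: w = (7, 2, 3, 1, 5, 6, 4).

ℓ(w)=10; the 3 essential cells (i,j,r):

[(1, 6, 0), (3, 1, 0), (6, 4, 3)]


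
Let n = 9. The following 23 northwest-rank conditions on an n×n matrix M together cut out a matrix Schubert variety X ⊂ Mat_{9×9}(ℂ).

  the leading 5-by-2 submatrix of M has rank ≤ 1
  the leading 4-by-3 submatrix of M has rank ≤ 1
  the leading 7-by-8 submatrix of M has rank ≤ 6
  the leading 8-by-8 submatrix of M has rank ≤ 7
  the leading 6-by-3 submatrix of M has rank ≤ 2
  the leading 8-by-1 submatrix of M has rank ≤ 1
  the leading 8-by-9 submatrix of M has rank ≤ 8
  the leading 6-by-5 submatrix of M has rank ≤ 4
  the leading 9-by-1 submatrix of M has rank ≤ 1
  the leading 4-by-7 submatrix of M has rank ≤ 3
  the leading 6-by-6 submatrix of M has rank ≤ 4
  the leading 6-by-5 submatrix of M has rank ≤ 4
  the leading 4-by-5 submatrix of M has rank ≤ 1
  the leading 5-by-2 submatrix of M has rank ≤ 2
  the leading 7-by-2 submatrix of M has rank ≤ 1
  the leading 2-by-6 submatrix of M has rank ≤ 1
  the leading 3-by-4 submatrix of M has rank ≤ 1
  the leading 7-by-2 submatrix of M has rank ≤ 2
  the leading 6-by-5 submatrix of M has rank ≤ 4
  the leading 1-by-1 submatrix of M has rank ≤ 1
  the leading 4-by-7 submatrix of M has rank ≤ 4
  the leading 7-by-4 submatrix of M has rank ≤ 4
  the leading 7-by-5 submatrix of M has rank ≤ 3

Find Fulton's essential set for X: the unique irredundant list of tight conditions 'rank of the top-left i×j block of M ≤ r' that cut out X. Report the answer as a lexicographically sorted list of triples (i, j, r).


Rank table r_w(9×9) implied by the 23 constraints:

  1 | 1 | 1 | 1 | 1 | 1 | 1 | 1 | 1
  1 | 1 | 1 | 1 | 1 | 1 | 2 | 2 | 2
  1 | 1 | 1 | 1 | 1 | 2 | 3 | 3 | 3
  1 | 1 | 1 | 1 | 1 | 2 | 3 | 4 | 4
  1 | 1 | 2 | 2 | 2 | 3 | 4 | 5 | 5
  1 | 1 | 2 | 3 | 3 | 4 | 5 | 6 | 6
  1 | 1 | 2 | 3 | 3 | 4 | 5 | 6 | 7
  1 | 2 | 3 | 4 | 4 | 5 | 6 | 7 | 8
  1 | 2 | 3 | 4 | 5 | 6 | 7 | 8 | 9

second differences of R give the permutation w = (1, 7, 6, 8, 3, 4, 9, 2, 5).

ℓ(w)=17; the 4 essential cells (i,j,r):

[(2, 6, 1), (4, 5, 1), (7, 2, 1), (7, 5, 3)]


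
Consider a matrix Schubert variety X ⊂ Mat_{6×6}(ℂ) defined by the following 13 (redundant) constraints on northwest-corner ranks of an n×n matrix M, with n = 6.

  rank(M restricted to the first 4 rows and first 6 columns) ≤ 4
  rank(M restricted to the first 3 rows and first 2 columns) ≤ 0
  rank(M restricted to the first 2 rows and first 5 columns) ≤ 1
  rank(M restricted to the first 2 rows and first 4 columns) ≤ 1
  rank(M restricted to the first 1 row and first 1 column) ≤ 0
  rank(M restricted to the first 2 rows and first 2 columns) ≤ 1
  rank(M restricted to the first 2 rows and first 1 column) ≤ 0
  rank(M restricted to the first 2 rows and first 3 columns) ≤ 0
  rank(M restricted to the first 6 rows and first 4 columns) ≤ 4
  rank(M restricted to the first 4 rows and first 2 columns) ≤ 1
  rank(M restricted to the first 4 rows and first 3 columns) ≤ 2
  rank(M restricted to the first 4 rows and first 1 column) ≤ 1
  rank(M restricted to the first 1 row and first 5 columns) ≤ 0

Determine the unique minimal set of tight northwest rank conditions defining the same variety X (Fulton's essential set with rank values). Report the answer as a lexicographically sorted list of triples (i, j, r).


Reconstructing r_w from the 13 given conditions:

  0 | 0 | 0 | 0 | 0 | 1
  0 | 0 | 0 | 1 | 1 | 2
  0 | 0 | 1 | 2 | 2 | 3
  1 | 1 | 2 | 3 | 3 | 4
  1 | 2 | 3 | 4 | 4 | 5
  1 | 2 | 3 | 4 | 5 | 6

the unique w with this rank table is (6, 4, 3, 1, 2, 5).

|D(w)|=10, |Ess(w)|=3:

[(1, 5, 0), (2, 3, 0), (3, 2, 0)]


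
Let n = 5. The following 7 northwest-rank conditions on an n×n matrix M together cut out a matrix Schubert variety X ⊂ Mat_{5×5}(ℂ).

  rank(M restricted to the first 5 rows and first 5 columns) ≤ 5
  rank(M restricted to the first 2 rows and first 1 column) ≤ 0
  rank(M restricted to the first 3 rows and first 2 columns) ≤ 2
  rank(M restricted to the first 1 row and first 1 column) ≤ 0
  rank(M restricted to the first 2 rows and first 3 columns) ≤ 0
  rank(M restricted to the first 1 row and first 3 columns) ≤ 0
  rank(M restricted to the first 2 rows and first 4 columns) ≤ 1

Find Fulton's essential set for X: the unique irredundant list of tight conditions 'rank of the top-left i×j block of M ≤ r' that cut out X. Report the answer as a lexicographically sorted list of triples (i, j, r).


Rank table r_w(5×5) implied by the 7 constraints:

  0 0 0 1 1
  0 0 0 1 2
  1 1 1 2 3
  1 2 2 3 4
  1 2 3 4 5

giving w = (4, 5, 1, 2, 3) via Δ²R.

1 SE-corner of the 6-cell Rothe diagram gives Ess(w):

[(2, 3, 0)]


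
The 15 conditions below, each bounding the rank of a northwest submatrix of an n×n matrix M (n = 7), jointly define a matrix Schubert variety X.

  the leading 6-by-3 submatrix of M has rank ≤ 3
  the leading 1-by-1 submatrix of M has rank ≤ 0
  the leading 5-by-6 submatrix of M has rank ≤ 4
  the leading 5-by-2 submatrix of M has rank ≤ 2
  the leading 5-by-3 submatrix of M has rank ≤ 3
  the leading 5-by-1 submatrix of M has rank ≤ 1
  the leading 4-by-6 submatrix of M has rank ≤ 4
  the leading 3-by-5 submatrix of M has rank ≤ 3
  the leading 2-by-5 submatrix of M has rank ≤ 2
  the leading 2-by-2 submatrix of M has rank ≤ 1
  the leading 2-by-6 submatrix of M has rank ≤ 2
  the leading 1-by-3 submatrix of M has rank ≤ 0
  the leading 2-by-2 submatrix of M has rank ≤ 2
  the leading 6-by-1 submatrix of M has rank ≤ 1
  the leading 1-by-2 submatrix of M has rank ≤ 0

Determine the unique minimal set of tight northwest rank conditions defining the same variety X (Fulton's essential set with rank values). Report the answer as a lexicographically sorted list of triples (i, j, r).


Computing R[i][j] = min implied NW-rank bound (n=7, 15 conditions):

  i=1: 0  0  0  1  1  1  1
  i=2: 1  1  1  2  2  2  2
  i=3: 1  2  2  3  3  3  3
  i=4: 1  2  3  4  4  4  4
  i=5: 1  2  3  4  4  4  5
  i=6: 1  2  3  4  5  5  6
  i=7: 1  2  3  4  5  6  7

giving w = (4, 1, 2, 3, 7, 5, 6) via Δ²R.

2 SE-corners of the 5-cell Rothe diagram give Ess(w):

[(1, 3, 0), (5, 6, 4)]


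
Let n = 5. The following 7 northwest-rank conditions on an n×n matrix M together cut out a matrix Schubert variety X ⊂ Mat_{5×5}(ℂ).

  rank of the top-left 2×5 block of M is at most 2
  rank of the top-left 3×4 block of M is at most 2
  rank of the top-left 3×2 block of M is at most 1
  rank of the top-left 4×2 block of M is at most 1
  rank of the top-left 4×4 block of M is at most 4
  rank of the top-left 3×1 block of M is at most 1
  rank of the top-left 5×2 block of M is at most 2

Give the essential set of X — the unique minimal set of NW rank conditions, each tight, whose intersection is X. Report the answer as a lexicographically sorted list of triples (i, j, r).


Rank table r_w(5×5) implied by the 7 constraints:

  row 1: 1 1 1 1 1
  row 2: 1 1 2 2 2
  row 3: 1 1 2 2 3
  row 4: 1 1 2 3 4
  row 5: 1 2 3 4 5

giving w = (1, 3, 5, 4, 2) via Δ²R.

Fulton essential set (2 of the 4 Rothe cells):

[(3, 4, 2), (4, 2, 1)]


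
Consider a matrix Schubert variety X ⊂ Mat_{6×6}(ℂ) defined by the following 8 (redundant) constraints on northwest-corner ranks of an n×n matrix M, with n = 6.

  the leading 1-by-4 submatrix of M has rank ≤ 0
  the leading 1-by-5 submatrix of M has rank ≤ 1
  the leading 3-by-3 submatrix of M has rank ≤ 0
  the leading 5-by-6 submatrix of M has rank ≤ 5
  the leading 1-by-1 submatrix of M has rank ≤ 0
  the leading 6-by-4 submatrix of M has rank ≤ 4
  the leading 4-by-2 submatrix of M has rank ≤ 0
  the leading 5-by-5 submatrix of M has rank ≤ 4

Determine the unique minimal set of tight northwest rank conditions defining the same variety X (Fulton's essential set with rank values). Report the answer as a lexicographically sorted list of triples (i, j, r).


Reconstructing r_w from the 8 given conditions:

  R[1]: 0  0  0  0  1  1
  R[2]: 0  0  0  1  2  2
  R[3]: 0  0  0  1  2  3
  R[4]: 0  0  1  2  3  4
  R[5]: 1  1  2  3  4  5
  R[6]: 1  2  3  4  5  6

the unique w with this rank table is (5, 4, 6, 3, 1, 2).

Rothe diagram D(w) (12 cells), 3 SE-corners (essential conditions):

[(1, 4, 0), (3, 3, 0), (4, 2, 0)]


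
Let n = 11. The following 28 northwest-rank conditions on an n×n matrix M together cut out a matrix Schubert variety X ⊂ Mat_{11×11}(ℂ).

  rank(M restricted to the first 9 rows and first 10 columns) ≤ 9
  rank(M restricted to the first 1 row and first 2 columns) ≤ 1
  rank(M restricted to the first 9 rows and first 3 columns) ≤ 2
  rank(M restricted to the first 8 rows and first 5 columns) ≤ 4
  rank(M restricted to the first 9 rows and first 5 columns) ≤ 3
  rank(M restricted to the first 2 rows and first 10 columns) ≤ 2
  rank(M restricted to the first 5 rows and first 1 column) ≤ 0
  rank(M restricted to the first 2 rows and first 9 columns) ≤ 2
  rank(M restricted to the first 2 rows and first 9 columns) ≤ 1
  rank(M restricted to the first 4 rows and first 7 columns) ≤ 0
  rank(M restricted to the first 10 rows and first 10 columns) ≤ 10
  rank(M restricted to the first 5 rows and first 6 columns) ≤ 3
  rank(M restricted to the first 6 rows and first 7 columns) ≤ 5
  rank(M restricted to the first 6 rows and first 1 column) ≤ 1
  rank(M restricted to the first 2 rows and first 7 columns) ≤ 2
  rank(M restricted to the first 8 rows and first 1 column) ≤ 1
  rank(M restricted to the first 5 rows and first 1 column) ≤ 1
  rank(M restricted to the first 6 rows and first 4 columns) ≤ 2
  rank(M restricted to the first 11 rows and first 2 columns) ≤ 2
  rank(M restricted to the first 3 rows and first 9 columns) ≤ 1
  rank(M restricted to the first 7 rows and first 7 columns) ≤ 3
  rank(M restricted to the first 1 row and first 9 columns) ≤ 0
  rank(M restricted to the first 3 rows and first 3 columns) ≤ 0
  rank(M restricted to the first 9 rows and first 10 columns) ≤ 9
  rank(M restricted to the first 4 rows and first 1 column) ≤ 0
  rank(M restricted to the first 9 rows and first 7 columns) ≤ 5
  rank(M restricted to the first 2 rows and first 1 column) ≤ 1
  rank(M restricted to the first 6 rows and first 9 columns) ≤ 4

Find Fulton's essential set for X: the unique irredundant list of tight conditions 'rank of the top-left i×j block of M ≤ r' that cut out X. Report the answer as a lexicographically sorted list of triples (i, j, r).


The tightest implied rank at each (i,j), from the 28 conditions:

  R[1]: 0 0 0 0 0 0 0 0 0 1 1
  R[2]: 0 0 0 0 0 0 0 1 1 2 2
  R[3]: 0 0 0 0 0 0 0 1 1 2 3
  R[4]: 0 0 0 0 0 0 0 1 2 3 4
  R[5]: 0 1 1 1 1 1 1 2 3 4 5
  R[6]: 1 2 2 2 2 2 2 3 4 5 6
  R[7]: 1 2 2 3 3 3 3 4 5 6 7
  R[8]: 1 2 2 3 3 4 4 5 6 7 8
  R[9]: 1 2 2 3 3 4 5 6 7 8 9
  R[10]: 1 2 3 4 4 5 6 7 8 9 10
  R[11]: 1 2 3 4 5 6 7 8 9 10 11

reading off 1-entries of Δ²R: w = (10, 8, 11, 9, 2, 1, 4, 6, 7, 3, 5).

|D(w)|=37, |Ess(w)|=6:

[(1, 9, 0), (3, 9, 1), (4, 7, 0), (5, 1, 0), (9, 3, 2), (9, 5, 3)]


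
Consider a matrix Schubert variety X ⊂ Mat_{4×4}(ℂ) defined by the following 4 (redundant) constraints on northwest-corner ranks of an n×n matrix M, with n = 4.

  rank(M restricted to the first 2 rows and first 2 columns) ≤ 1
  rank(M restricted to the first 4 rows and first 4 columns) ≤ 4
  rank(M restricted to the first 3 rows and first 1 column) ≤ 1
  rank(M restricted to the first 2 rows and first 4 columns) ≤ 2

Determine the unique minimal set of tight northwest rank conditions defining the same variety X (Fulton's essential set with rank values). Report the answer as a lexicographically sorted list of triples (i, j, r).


Reconstructing r_w from the 4 given conditions:

  i=1: 1 1 1 1
  i=2: 1 1 2 2
  i=3: 1 2 3 3
  i=4: 1 2 3 4

the unique w with this rank table is (1, 3, 2, 4).

ℓ(w)=1; the 1 essential cell (i,j,r):

[(2, 2, 1)]


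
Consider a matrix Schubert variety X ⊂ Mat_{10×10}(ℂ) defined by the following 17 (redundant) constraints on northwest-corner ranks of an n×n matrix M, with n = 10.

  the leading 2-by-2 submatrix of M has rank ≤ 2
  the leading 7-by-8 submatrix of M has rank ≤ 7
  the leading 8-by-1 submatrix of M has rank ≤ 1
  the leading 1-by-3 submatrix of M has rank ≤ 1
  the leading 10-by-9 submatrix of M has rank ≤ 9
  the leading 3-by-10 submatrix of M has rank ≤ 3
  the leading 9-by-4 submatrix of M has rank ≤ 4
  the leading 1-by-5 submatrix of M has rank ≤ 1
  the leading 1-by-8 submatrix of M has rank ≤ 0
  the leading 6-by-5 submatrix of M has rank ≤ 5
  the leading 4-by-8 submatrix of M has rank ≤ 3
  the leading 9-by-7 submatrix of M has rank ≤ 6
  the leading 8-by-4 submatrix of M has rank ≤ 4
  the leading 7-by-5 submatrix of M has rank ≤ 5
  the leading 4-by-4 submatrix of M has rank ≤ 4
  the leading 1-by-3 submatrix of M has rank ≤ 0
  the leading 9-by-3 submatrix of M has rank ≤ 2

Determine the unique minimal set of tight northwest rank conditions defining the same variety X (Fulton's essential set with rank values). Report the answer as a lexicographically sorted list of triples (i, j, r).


Recovering R(i,j) via the rank-extension bound from the 17 conditions:

  i=1: 0  0  0  0  0  0  0  0  1  1
  i=2: 1  1  1  1  1  1  1  1  2  2
  i=3: 1  2  2  2  2  2  2  2  3  3
  i=4: 1  2  2  3  3  3  3  3  4  4
  i=5: 1  2  2  3  4  4  4  4  5  5
  i=6: 1  2  2  3  4  5  5  5  6  6
  i=7: 1  2  2  3  4  5  6  6  7  7
  i=8: 1  2  2  3  4  5  6  7  8  8
  i=9: 1  2  2  3  4  5  6  7  8  9
  i=10: 1  2  3  4  5  6  7  8  9  10

hence w(1..10) = (9, 1, 2, 4, 5, 6, 7, 8, 10, 3).

Fulton essential set (2 of the 14 Rothe cells):

[(1, 8, 0), (9, 3, 2)]


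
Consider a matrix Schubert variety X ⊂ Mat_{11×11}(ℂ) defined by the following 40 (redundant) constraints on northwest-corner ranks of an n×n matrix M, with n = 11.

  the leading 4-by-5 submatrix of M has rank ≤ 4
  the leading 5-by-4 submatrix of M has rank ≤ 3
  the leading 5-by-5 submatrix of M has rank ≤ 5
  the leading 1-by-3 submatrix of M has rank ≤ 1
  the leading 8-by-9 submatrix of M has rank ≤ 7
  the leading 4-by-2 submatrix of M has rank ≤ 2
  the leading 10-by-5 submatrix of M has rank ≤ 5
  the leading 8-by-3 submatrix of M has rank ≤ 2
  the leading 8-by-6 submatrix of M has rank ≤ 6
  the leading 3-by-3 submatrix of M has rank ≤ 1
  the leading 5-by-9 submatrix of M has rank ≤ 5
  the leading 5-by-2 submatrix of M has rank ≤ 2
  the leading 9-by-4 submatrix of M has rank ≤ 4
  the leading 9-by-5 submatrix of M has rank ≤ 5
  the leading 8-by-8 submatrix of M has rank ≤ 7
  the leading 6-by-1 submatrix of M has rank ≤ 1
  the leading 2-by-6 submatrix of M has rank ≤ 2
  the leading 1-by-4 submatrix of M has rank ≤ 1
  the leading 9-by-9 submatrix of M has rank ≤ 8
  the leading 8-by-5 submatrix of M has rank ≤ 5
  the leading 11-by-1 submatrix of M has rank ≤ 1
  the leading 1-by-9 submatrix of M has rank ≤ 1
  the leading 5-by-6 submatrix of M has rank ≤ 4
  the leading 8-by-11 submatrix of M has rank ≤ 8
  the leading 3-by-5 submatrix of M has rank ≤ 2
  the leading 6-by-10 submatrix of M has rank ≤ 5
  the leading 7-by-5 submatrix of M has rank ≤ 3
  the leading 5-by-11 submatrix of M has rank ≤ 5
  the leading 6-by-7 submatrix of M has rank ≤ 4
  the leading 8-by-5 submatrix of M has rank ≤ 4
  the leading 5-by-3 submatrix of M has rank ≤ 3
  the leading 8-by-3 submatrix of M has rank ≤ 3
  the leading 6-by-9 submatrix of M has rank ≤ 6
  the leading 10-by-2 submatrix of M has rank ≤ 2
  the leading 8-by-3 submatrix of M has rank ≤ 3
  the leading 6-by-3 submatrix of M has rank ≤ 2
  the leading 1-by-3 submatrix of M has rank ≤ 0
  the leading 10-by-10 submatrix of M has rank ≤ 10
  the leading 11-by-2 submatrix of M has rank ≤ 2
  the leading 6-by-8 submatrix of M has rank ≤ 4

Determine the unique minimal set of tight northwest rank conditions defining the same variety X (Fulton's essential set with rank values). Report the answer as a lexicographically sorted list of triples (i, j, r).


Propagating the 40 rank bounds to every northwest block:

  row 1: 0 | 0 | 0 | 1 | 1 | 1 | 1 | 1 | 1 | 1 | 1
  row 2: 1 | 1 | 1 | 2 | 2 | 2 | 2 | 2 | 2 | 2 | 2
  row 3: 1 | 1 | 1 | 2 | 2 | 3 | 3 | 3 | 3 | 3 | 3
  row 4: 1 | 2 | 2 | 3 | 3 | 4 | 4 | 4 | 4 | 4 | 4
  row 5: 1 | 2 | 2 | 3 | 3 | 4 | 4 | 4 | 5 | 5 | 5
  row 6: 1 | 2 | 2 | 3 | 3 | 4 | 4 | 4 | 5 | 5 | 6
  row 7: 1 | 2 | 2 | 3 | 3 | 4 | 5 | 5 | 6 | 6 | 7
  row 8: 1 | 2 | 2 | 3 | 4 | 5 | 6 | 6 | 7 | 7 | 8
  row 9: 1 | 2 | 3 | 4 | 5 | 6 | 7 | 7 | 8 | 8 | 9
  row 10: 1 | 2 | 3 | 4 | 5 | 6 | 7 | 8 | 9 | 9 | 10
  row 11: 1 | 2 | 3 | 4 | 5 | 6 | 7 | 8 | 9 | 10 | 11

the unique w with this rank table is (4, 1, 6, 2, 9, 11, 7, 5, 3, 8, 10).

7 SE-corners of the 18-cell Rothe diagram give Ess(w):

[(1, 3, 0), (3, 3, 1), (3, 5, 2), (6, 8, 4), (6, 10, 5), (7, 5, 3), (8, 3, 2)]


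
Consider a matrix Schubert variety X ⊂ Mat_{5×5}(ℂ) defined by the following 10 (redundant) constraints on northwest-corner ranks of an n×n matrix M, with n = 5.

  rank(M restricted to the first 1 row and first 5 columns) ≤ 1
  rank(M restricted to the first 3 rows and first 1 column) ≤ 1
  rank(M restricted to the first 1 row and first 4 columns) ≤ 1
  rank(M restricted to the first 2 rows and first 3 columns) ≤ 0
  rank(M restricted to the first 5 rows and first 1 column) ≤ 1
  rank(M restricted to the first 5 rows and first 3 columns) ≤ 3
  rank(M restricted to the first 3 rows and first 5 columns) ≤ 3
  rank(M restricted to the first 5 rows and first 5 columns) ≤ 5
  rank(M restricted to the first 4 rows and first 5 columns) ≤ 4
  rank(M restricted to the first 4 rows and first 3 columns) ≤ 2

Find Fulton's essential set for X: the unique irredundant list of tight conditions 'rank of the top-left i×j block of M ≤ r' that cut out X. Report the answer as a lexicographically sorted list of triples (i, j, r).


The tightest implied rank at each (i,j), from the 10 conditions:

  i=1: 0 | 0 | 0 | 1 | 1
  i=2: 0 | 0 | 0 | 1 | 2
  i=3: 1 | 1 | 1 | 2 | 3
  i=4: 1 | 2 | 2 | 3 | 4
  i=5: 1 | 2 | 3 | 4 | 5

hence w(1..5) = (4, 5, 1, 2, 3).

Fulton essential set (1 of the 6 Rothe cells):

[(2, 3, 0)]


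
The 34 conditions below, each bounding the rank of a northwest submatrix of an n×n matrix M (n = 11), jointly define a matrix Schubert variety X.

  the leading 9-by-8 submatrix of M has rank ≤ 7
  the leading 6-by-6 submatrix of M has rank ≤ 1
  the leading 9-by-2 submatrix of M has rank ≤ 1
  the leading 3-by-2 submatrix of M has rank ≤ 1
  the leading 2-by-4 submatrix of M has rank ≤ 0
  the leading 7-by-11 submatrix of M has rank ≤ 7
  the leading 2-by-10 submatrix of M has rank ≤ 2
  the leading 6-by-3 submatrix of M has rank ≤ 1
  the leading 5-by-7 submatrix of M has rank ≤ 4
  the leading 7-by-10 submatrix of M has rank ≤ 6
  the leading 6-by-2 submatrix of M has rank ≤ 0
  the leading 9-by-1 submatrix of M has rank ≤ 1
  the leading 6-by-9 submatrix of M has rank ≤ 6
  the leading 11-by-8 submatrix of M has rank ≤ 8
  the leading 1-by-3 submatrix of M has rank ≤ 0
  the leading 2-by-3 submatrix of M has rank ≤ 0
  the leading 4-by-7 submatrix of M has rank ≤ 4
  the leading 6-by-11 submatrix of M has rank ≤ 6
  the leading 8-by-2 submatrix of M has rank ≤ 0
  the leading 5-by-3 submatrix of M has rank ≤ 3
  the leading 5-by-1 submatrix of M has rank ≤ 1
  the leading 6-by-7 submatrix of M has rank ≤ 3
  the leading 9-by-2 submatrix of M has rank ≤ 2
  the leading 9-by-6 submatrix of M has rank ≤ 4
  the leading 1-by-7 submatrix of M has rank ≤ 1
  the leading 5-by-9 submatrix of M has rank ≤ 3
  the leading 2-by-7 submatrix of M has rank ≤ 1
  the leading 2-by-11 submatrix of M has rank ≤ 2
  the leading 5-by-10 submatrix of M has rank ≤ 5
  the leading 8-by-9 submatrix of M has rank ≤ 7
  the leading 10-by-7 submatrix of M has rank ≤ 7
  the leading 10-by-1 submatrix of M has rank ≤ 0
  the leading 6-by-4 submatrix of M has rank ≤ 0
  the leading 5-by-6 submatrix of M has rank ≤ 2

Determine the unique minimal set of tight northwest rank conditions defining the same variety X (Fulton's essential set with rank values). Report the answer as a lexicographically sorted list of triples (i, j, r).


Recovering R(i,j) via the rank-extension bound from the 34 conditions:

  i=1: 0  0  0  0  1  1  1  1  1  1  1
  i=2: 0  0  0  0  1  1  1  2  2  2  2
  i=3: 0  0  0  0  1  1  2  3  3  3  3
  i=4: 0  0  0  0  1  1  2  3  3  4  4
  i=5: 0  0  0  0  1  1  2  3  3  4  5
  i=6: 0  0  0  0  1  1  2  3  4  5  6
  i=7: 0  0  1  1  2  2  3  4  5  6  7
  i=8: 0  0  1  2  3  3  4  5  6  7  8
  i=9: 0  1  2  3  4  4  5  6  7  8  9
  i=10: 0  1  2  3  4  5  6  7  8  9  10
  i=11: 1  2  3  4  5  6  7  8  9  10  11

the unique w with this rank table is (5, 8, 7, 10, 11, 9, 3, 4, 2, 6, 1).

ℓ(w)=38; the 6 essential cells (i,j,r):

[(2, 7, 1), (5, 9, 3), (6, 4, 0), (6, 6, 1), (8, 2, 0), (10, 1, 0)]


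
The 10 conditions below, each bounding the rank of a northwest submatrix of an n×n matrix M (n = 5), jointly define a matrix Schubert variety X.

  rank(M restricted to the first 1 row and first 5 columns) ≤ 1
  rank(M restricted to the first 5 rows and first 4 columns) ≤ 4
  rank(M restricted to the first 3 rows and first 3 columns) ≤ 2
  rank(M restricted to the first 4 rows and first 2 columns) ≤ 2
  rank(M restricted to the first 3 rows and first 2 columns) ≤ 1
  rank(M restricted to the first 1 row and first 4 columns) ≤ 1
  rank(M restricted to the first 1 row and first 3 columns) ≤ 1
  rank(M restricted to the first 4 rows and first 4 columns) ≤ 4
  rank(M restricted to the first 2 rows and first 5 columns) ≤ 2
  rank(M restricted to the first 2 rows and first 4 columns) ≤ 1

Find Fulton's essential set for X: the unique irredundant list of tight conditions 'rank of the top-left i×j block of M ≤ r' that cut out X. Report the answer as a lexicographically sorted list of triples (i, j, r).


Reconstructing r_w from the 10 given conditions:

  i=1: 1  1  1  1  1
  i=2: 1  1  1  1  2
  i=3: 1  1  2  2  3
  i=4: 1  2  3  3  4
  i=5: 1  2  3  4  5

reading off 1-entries of Δ²R: w = (1, 5, 3, 2, 4).

ℓ(w)=4; the 2 essential cells (i,j,r):

[(2, 4, 1), (3, 2, 1)]


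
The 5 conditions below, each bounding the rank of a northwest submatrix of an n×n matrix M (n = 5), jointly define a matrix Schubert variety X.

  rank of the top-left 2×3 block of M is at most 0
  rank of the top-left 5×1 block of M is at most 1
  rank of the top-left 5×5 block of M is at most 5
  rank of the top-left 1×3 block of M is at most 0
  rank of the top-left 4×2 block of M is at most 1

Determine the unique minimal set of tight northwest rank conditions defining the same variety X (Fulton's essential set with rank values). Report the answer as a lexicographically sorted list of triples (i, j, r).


Recovering R(i,j) via the rank-extension bound from the 5 conditions:

  0 0 0 1 1
  0 0 0 1 2
  1 1 1 2 3
  1 1 2 3 4
  1 2 3 4 5

the unique w with this rank table is (4, 5, 1, 3, 2).

Rothe diagram D(w) (7 cells), 2 SE-corners (essential conditions):

[(2, 3, 0), (4, 2, 1)]


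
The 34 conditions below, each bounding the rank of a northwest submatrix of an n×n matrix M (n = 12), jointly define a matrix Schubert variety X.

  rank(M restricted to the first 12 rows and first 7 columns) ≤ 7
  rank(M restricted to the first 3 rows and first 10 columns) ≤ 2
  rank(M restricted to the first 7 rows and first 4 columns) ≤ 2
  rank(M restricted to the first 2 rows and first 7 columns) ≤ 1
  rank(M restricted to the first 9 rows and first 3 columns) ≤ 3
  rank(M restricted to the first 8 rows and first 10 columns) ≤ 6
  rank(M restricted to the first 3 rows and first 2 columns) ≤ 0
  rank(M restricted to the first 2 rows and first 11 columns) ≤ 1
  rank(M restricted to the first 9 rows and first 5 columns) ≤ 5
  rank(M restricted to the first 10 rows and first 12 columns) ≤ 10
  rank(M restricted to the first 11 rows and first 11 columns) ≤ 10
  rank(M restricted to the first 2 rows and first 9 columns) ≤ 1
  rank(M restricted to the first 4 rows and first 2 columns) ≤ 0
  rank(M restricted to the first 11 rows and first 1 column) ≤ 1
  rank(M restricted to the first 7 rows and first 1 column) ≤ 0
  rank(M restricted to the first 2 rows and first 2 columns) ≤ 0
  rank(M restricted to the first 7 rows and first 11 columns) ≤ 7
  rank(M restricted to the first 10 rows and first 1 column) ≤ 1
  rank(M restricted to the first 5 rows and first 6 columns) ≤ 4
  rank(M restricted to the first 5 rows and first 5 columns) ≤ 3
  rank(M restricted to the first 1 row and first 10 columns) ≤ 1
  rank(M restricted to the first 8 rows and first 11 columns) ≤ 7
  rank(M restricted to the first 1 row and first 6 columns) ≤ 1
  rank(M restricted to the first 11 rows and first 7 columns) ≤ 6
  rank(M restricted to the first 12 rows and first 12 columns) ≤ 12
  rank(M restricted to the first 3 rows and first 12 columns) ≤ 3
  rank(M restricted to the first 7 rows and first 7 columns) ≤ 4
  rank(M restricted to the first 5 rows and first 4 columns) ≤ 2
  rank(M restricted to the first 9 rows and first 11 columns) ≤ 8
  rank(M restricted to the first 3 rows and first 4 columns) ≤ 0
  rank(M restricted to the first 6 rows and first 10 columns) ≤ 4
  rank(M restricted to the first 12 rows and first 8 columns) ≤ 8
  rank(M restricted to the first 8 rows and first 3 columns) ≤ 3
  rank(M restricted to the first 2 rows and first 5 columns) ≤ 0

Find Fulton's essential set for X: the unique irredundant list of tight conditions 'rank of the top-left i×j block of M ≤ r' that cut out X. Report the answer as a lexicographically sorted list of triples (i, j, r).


Recovering R(i,j) via the rank-extension bound from the 34 conditions:

  0 0 0 0 0 1 1 1 1 1 1 1
  0 0 0 0 0 1 1 1 1 1 1 2
  0 0 0 0 1 2 2 2 2 2 2 3
  0 0 1 1 2 3 3 3 3 3 3 4
  0 1 2 2 3 4 4 4 4 4 4 5
  0 1 2 2 3 4 4 4 4 4 5 6
  0 1 2 2 3 4 4 5 5 5 6 7
  1 2 3 3 4 5 5 6 6 6 7 8
  1 2 3 4 5 6 6 7 7 7 8 9
  1 2 3 4 5 6 6 7 8 8 9 10
  1 2 3 4 5 6 6 7 8 9 10 11
  1 2 3 4 5 6 7 8 9 10 11 12

second differences of R give the permutation w = (6, 12, 5, 3, 2, 11, 8, 1, 4, 9, 10, 7).

|D(w)|=33, |Ess(w)|=9:

[(2, 5, 0), (2, 11, 1), (3, 4, 0), (4, 2, 0), (6, 10, 4), (7, 1, 0), (7, 4, 2), (7, 7, 4), (11, 7, 6)]


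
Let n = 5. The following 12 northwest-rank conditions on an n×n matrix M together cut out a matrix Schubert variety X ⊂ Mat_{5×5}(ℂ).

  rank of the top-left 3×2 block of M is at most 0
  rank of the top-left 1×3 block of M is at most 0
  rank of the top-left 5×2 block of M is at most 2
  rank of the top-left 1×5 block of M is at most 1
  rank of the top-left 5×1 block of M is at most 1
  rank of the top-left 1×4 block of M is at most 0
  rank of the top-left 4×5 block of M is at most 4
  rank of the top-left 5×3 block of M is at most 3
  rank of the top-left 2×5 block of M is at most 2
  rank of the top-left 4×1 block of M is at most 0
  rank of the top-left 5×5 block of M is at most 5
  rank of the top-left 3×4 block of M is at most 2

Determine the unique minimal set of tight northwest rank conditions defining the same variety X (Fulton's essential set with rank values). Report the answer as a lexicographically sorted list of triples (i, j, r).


Computing R[i][j] = min implied NW-rank bound (n=5, 12 conditions):

  R[1]: 0 | 0 | 0 | 0 | 1
  R[2]: 0 | 0 | 1 | 1 | 2
  R[3]: 0 | 0 | 1 | 2 | 3
  R[4]: 0 | 1 | 2 | 3 | 4
  R[5]: 1 | 2 | 3 | 4 | 5

hence w(1..5) = (5, 3, 4, 2, 1).

3 SE-corners of the 9-cell Rothe diagram give Ess(w):

[(1, 4, 0), (3, 2, 0), (4, 1, 0)]


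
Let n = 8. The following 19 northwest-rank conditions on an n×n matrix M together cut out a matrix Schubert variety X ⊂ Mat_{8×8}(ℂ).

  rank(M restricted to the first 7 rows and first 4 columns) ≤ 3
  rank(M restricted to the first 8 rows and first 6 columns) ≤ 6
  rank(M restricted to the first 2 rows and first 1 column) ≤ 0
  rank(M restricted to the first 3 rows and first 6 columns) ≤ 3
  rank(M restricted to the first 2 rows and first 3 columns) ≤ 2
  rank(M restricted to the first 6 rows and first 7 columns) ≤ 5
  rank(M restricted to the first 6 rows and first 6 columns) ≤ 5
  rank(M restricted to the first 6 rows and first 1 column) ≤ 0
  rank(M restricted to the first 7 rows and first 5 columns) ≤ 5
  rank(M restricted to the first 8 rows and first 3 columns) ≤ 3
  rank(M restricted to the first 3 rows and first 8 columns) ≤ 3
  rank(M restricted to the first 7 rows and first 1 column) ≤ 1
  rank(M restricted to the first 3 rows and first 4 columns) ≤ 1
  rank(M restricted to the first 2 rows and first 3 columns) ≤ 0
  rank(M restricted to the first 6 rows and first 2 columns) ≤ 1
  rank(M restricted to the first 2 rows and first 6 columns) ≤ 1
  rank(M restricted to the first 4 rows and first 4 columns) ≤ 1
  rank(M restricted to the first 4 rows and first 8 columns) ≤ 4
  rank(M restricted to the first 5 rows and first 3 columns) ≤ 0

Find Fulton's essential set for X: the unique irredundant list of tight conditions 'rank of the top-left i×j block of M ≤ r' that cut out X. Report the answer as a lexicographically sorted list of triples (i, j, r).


Computing R[i][j] = min implied NW-rank bound (n=8, 19 conditions):

  R[1]: 0, 0, 0, 1, 1, 1, 1, 1
  R[2]: 0, 0, 0, 1, 1, 1, 2, 2
  R[3]: 0, 0, 0, 1, 2, 2, 3, 3
  R[4]: 0, 0, 0, 1, 2, 3, 4, 4
  R[5]: 0, 0, 0, 1, 2, 3, 4, 5
  R[6]: 0, 1, 1, 2, 3, 4, 5, 6
  R[7]: 1, 2, 2, 3, 4, 5, 6, 7
  R[8]: 1, 2, 3, 4, 5, 6, 7, 8

reading off 1-entries of Δ²R: w = (4, 7, 5, 6, 8, 2, 1, 3).

Rothe diagram D(w) (18 cells), 3 SE-corners (essential conditions):

[(2, 6, 1), (5, 3, 0), (6, 1, 0)]
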